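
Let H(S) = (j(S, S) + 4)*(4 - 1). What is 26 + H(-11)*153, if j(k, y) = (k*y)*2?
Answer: 112940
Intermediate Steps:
j(k, y) = 2*k*y
H(S) = 12 + 6*S² (H(S) = (2*S*S + 4)*(4 - 1) = (2*S² + 4)*3 = (4 + 2*S²)*3 = 12 + 6*S²)
26 + H(-11)*153 = 26 + (12 + 6*(-11)²)*153 = 26 + (12 + 6*121)*153 = 26 + (12 + 726)*153 = 26 + 738*153 = 26 + 112914 = 112940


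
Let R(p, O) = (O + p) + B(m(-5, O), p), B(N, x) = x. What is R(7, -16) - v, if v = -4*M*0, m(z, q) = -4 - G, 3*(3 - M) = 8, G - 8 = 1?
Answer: -2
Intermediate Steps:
G = 9 (G = 8 + 1 = 9)
M = 1/3 (M = 3 - 1/3*8 = 3 - 8/3 = 1/3 ≈ 0.33333)
m(z, q) = -13 (m(z, q) = -4 - 1*9 = -4 - 9 = -13)
v = 0 (v = -4*1/3*0 = -4/3*0 = 0)
R(p, O) = O + 2*p (R(p, O) = (O + p) + p = O + 2*p)
R(7, -16) - v = (-16 + 2*7) - 1*0 = (-16 + 14) + 0 = -2 + 0 = -2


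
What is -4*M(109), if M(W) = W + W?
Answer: -872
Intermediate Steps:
M(W) = 2*W
-4*M(109) = -8*109 = -4*218 = -872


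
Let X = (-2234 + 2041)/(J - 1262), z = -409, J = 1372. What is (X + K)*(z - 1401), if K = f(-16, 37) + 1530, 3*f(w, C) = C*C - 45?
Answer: -117642941/33 ≈ -3.5649e+6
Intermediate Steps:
f(w, C) = -15 + C²/3 (f(w, C) = (C*C - 45)/3 = (C² - 45)/3 = (-45 + C²)/3 = -15 + C²/3)
K = 5914/3 (K = (-15 + (⅓)*37²) + 1530 = (-15 + (⅓)*1369) + 1530 = (-15 + 1369/3) + 1530 = 1324/3 + 1530 = 5914/3 ≈ 1971.3)
X = -193/110 (X = (-2234 + 2041)/(1372 - 1262) = -193/110 ≈ -1.7545)
(X + K)*(z - 1401) = (-193/110 + 5914/3)*(-409 - 1401) = (649961/330)*(-1810) = -117642941/33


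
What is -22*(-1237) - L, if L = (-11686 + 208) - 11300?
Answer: 49992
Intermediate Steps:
L = -22778 (L = -11478 - 11300 = -22778)
-22*(-1237) - L = -22*(-1237) - 1*(-22778) = 27214 + 22778 = 49992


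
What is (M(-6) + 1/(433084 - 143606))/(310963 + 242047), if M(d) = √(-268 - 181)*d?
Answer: 1/160084228780 - 3*I*√449/276505 ≈ 6.2467e-12 - 0.0002299*I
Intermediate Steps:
M(d) = I*d*√449 (M(d) = √(-449)*d = (I*√449)*d = I*d*√449)
(M(-6) + 1/(433084 - 143606))/(310963 + 242047) = (I*(-6)*√449 + 1/(433084 - 143606))/(310963 + 242047) = (-6*I*√449 + 1/289478)/553010 = (-6*I*√449 + 1/289478)*(1/553010) = (1/289478 - 6*I*√449)*(1/553010) = 1/160084228780 - 3*I*√449/276505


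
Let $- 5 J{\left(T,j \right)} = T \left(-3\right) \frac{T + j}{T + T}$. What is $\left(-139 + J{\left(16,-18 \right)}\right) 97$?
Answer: $- \frac{67706}{5} \approx -13541.0$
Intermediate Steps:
$J{\left(T,j \right)} = \frac{3 T}{10} + \frac{3 j}{10}$ ($J{\left(T,j \right)} = - \frac{T \left(-3\right) \frac{T + j}{T + T}}{5} = - \frac{- 3 T \frac{T + j}{2 T}}{5} = - \frac{- \frac{3 T}{2} - \frac{3 j}{2}}{5} = \frac{3 T}{10} + \frac{3 j}{10}$)
$\left(-139 + J{\left(16,-18 \right)}\right) 97 = \left(-139 + \left(\frac{3}{10} \cdot 16 + \frac{3}{10} \left(-18\right)\right)\right) 97 = \left(-139 + \left(\frac{24}{5} - \frac{27}{5}\right)\right) 97 = \left(-139 - \frac{3}{5}\right) 97 = \left(- \frac{698}{5}\right) 97 = - \frac{67706}{5}$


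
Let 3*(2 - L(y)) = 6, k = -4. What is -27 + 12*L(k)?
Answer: -27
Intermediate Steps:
L(y) = 0 (L(y) = 2 - 1/3*6 = 2 - 2 = 0)
-27 + 12*L(k) = -27 + 12*0 = -27 + 0 = -27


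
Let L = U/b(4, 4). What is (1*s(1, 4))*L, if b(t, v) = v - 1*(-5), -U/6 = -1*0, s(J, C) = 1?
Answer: 0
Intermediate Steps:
U = 0 (U = -(-6)*0 = -6*0 = 0)
b(t, v) = 5 + v (b(t, v) = v + 5 = 5 + v)
L = 0 (L = 0/(5 + 4) = 0/9 = 0*(⅑) = 0)
(1*s(1, 4))*L = (1*1)*0 = 1*0 = 0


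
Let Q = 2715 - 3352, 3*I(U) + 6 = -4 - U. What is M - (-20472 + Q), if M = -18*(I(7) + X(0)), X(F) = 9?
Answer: 21049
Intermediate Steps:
I(U) = -10/3 - U/3 (I(U) = -2 + (-4 - U)/3 = -2 + (-4/3 - U/3) = -10/3 - U/3)
Q = -637
M = -60 (M = -18*((-10/3 - ⅓*7) + 9) = -18*((-10/3 - 7/3) + 9) = -18*(-17/3 + 9) = -18*10/3 = -60)
M - (-20472 + Q) = -60 - (-20472 - 637) = -60 - 1*(-21109) = -60 + 21109 = 21049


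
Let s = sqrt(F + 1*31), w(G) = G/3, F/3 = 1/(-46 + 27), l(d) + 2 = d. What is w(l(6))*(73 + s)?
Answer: 292/3 + 4*sqrt(11134)/57 ≈ 104.74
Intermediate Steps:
l(d) = -2 + d
F = -3/19 (F = 3/(-46 + 27) = 3/(-19) = 3*(-1/19) = -3/19 ≈ -0.15789)
w(G) = G/3 (w(G) = G*(1/3) = G/3)
s = sqrt(11134)/19 (s = sqrt(-3/19 + 1*31) = sqrt(-3/19 + 31) = sqrt(586/19) = sqrt(11134)/19 ≈ 5.5536)
w(l(6))*(73 + s) = ((-2 + 6)/3)*(73 + sqrt(11134)/19) = ((1/3)*4)*(73 + sqrt(11134)/19) = 4*(73 + sqrt(11134)/19)/3 = 292/3 + 4*sqrt(11134)/57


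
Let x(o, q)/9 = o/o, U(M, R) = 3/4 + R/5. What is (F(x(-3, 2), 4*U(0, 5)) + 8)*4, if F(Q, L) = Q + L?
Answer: 96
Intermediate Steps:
U(M, R) = ¾ + R/5 (U(M, R) = 3*(¼) + R*(⅕) = ¾ + R/5)
x(o, q) = 9 (x(o, q) = 9*(o/o) = 9*1 = 9)
F(Q, L) = L + Q
(F(x(-3, 2), 4*U(0, 5)) + 8)*4 = ((4*(¾ + (⅕)*5) + 9) + 8)*4 = ((4*(¾ + 1) + 9) + 8)*4 = ((4*(7/4) + 9) + 8)*4 = ((7 + 9) + 8)*4 = (16 + 8)*4 = 24*4 = 96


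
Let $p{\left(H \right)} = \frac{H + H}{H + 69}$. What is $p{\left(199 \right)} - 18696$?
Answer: $- \frac{2505065}{134} \approx -18695.0$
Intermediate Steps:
$p{\left(H \right)} = \frac{2 H}{69 + H}$
$p{\left(199 \right)} - 18696 = 2 \cdot 199 \frac{1}{69 + 199} - 18696 = 2 \cdot 199 \cdot \frac{1}{268} - 18696 = \frac{199}{134} - 18696 = - \frac{2505065}{134}$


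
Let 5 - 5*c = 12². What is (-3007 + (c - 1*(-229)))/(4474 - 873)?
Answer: -14029/18005 ≈ -0.77917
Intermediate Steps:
c = -139/5 (c = 1 - ⅕*12² = 1 - ⅕*144 = 1 - 144/5 = -139/5 ≈ -27.800)
(-3007 + (c - 1*(-229)))/(4474 - 873) = (-3007 + (-139/5 - 1*(-229)))/(4474 - 873) = (-3007 + (-139/5 + 229))/3601 = (-3007 + 1006/5)*(1/3601) = -14029/5*1/3601 = -14029/18005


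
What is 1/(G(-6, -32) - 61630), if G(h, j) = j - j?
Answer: -1/61630 ≈ -1.6226e-5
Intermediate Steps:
G(h, j) = 0
1/(G(-6, -32) - 61630) = 1/(0 - 61630) = 1/(-61630) = -1/61630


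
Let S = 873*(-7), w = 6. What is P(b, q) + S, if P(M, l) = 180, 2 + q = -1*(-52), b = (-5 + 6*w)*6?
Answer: -5931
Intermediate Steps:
S = -6111
b = 186 (b = (-5 + 6*6)*6 = (-5 + 36)*6 = 31*6 = 186)
q = 50 (q = -2 - 1*(-52) = -2 + 52 = 50)
P(b, q) + S = 180 - 6111 = -5931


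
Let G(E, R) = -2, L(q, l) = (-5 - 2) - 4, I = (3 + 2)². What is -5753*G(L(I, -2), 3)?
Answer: 11506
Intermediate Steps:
I = 25 (I = 5² = 25)
L(q, l) = -11 (L(q, l) = -7 - 4 = -11)
-5753*G(L(I, -2), 3) = -5753*(-2) = 11506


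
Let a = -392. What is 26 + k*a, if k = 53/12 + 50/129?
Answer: -239588/129 ≈ -1857.3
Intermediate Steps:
k = 2479/516 (k = 53*(1/12) + 50*(1/129) = 53/12 + 50/129 = 2479/516 ≈ 4.8043)
26 + k*a = 26 + (2479/516)*(-392) = 26 - 242942/129 = -239588/129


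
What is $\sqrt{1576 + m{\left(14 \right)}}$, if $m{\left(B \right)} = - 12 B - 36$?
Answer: $14 \sqrt{7} \approx 37.041$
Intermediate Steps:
$m{\left(B \right)} = -36 - 12 B$
$\sqrt{1576 + m{\left(14 \right)}} = \sqrt{1576 - 204} = \sqrt{1372} = 14 \sqrt{7}$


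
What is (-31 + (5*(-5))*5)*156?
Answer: -24336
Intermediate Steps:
(-31 + (5*(-5))*5)*156 = (-31 - 25*5)*156 = (-31 - 125)*156 = -156*156 = -24336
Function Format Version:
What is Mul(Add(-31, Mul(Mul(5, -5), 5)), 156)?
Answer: -24336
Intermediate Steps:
Mul(Add(-31, Mul(Mul(5, -5), 5)), 156) = Mul(Add(-31, Mul(-25, 5)), 156) = Mul(Add(-31, -125), 156) = Mul(-156, 156) = -24336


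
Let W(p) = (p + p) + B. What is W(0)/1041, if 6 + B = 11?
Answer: 5/1041 ≈ 0.0048031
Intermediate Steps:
B = 5 (B = -6 + 11 = 5)
W(p) = 5 + 2*p (W(p) = (p + p) + 5 = 2*p + 5 = 5 + 2*p)
W(0)/1041 = (5 + 2*0)/1041 = (5 + 0)*(1/1041) = 5*(1/1041) = 5/1041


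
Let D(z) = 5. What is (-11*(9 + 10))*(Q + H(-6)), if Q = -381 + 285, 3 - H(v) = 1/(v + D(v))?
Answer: 19228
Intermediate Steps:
H(v) = 3 - 1/(5 + v) (H(v) = 3 - 1/(v + 5) = 3 - 1/(5 + v))
Q = -96
(-11*(9 + 10))*(Q + H(-6)) = (-11*(9 + 10))*(-96 + (14 + 3*(-6))/(5 - 6)) = (-11*19)*(-96 + (14 - 18)/(-1)) = -209*(-96 - 1*(-4)) = -209*(-96 + 4) = -209*(-92) = 19228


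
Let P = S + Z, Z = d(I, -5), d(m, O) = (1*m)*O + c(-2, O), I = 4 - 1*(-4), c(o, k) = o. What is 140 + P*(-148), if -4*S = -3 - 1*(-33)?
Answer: 7466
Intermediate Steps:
I = 8 (I = 4 + 4 = 8)
d(m, O) = -2 + O*m (d(m, O) = (1*m)*O - 2 = m*O - 2 = O*m - 2 = -2 + O*m)
Z = -42 (Z = -2 - 5*8 = -2 - 40 = -42)
S = -15/2 (S = -(-3 - 1*(-33))/4 = -(-3 + 33)/4 = -¼*30 = -15/2 ≈ -7.5000)
P = -99/2 (P = -15/2 - 42 = -99/2 ≈ -49.500)
140 + P*(-148) = 140 - 99/2*(-148) = 140 + 7326 = 7466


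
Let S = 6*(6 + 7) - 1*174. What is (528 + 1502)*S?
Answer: -194880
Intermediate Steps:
S = -96 (S = 6*13 - 174 = 78 - 174 = -96)
(528 + 1502)*S = (528 + 1502)*(-96) = 2030*(-96) = -194880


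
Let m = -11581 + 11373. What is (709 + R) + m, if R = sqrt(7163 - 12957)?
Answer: 501 + I*sqrt(5794) ≈ 501.0 + 76.118*I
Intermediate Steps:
m = -208
R = I*sqrt(5794) (R = sqrt(-5794) = I*sqrt(5794) ≈ 76.118*I)
(709 + R) + m = (709 + I*sqrt(5794)) - 208 = 501 + I*sqrt(5794)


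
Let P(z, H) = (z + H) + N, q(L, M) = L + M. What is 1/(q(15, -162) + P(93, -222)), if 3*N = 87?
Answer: -1/247 ≈ -0.0040486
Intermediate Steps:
N = 29 (N = (⅓)*87 = 29)
P(z, H) = 29 + H + z (P(z, H) = (z + H) + 29 = (H + z) + 29 = 29 + H + z)
1/(q(15, -162) + P(93, -222)) = 1/((15 - 162) + (29 - 222 + 93)) = 1/(-147 - 100) = 1/(-247) = -1/247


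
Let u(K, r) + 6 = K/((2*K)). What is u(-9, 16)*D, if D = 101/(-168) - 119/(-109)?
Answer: -98813/36624 ≈ -2.6980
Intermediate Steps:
u(K, r) = -11/2 (u(K, r) = -6 + K/((2*K)) = -6 + K*(1/(2*K)) = -6 + ½ = -11/2)
D = 8983/18312 (D = 101*(-1/168) - 119*(-1/109) = -101/168 + 119/109 = 8983/18312 ≈ 0.49055)
u(-9, 16)*D = -11/2*8983/18312 = -98813/36624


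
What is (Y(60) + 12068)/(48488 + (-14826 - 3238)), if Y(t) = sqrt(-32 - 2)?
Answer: 3017/7606 + I*sqrt(34)/30424 ≈ 0.39666 + 0.00019166*I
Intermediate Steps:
Y(t) = I*sqrt(34) (Y(t) = sqrt(-34) = I*sqrt(34))
(Y(60) + 12068)/(48488 + (-14826 - 3238)) = (I*sqrt(34) + 12068)/(48488 + (-14826 - 3238)) = (12068 + I*sqrt(34))/(48488 - 18064) = (12068 + I*sqrt(34))/30424 = (12068 + I*sqrt(34))*(1/30424) = 3017/7606 + I*sqrt(34)/30424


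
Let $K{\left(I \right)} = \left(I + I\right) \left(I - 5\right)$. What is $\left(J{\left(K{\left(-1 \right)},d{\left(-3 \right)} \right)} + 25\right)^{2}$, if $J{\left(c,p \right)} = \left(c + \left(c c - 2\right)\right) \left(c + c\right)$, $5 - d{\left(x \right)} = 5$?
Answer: $13845841$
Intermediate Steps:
$d{\left(x \right)} = 0$ ($d{\left(x \right)} = 5 - 5 = 0$)
$K{\left(I \right)} = 2 I \left(-5 + I\right)$
$J{\left(c,p \right)} = 2 c \left(-2 + c + c^{2}\right)$ ($J{\left(c,p \right)} = \left(c + \left(c^{2} - 2\right)\right) 2 c = \left(c + \left(-2 + c^{2}\right)\right) 2 c = \left(-2 + c + c^{2}\right) 2 c = 2 c \left(-2 + c + c^{2}\right)$)
$\left(J{\left(K{\left(-1 \right)},d{\left(-3 \right)} \right)} + 25\right)^{2} = \left(2 \cdot 2 \left(-1\right) \left(-5 - 1\right) \left(-2 + 2 \left(-1\right) \left(-5 - 1\right) + \left(2 \left(-1\right) \left(-5 - 1\right)\right)^{2}\right) + 25\right)^{2} = \left(2 \cdot 2 \left(-1\right) \left(-6\right) \left(-2 + 2 \left(-1\right) \left(-6\right) + \left(2 \left(-1\right) \left(-6\right)\right)^{2}\right) + 25\right)^{2} = \left(2 \cdot 12 \left(-2 + 12 + 12^{2}\right) + 25\right)^{2} = \left(2 \cdot 12 \left(-2 + 12 + 144\right) + 25\right)^{2} = \left(2 \cdot 12 \cdot 154 + 25\right)^{2} = \left(3696 + 25\right)^{2} = 3721^{2} = 13845841$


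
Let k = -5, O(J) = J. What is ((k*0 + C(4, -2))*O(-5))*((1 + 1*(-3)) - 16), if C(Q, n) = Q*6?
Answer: 2160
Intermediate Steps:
C(Q, n) = 6*Q
((k*0 + C(4, -2))*O(-5))*((1 + 1*(-3)) - 16) = ((-5*0 + 6*4)*(-5))*((1 + 1*(-3)) - 16) = ((0 + 24)*(-5))*((1 - 3) - 16) = (24*(-5))*(-2 - 16) = -120*(-18) = 2160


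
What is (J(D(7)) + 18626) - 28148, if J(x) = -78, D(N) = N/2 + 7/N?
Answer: -9600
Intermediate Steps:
D(N) = N/2 + 7/N (D(N) = N*(½) + 7/N = N/2 + 7/N)
(J(D(7)) + 18626) - 28148 = (-78 + 18626) - 28148 = 18548 - 28148 = -9600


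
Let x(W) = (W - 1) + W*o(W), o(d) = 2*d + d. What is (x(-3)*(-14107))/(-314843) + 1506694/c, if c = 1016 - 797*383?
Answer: -375659666707/95786260105 ≈ -3.9219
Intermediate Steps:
o(d) = 3*d
x(W) = -1 + W + 3*W² (x(W) = (W - 1) + W*(3*W) = (-1 + W) + 3*W² = -1 + W + 3*W²)
c = -304235 (c = 1016 - 305251 = -304235)
(x(-3)*(-14107))/(-314843) + 1506694/c = ((-1 - 3 + 3*(-3)²)*(-14107))/(-314843) + 1506694/(-304235) = ((-1 - 3 + 3*9)*(-14107))*(-1/314843) + 1506694*(-1/304235) = ((-1 - 3 + 27)*(-14107))*(-1/314843) - 1506694/304235 = (23*(-14107))*(-1/314843) - 1506694/304235 = -324461*(-1/314843) - 1506694/304235 = 324461/314843 - 1506694/304235 = -375659666707/95786260105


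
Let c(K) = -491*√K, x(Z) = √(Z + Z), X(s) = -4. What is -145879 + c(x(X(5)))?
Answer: -145879 - 491*2^(¾)*√I ≈ -1.4646e+5 - 583.9*I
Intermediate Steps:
x(Z) = √2*√Z (x(Z) = √(2*Z) = √2*√Z)
-145879 + c(x(X(5))) = -145879 - 491*2^(¼)*((-1)^(¼)*√2) = -145879 - 491*2^(¼)*(1 + I) = -145879 - 491*2^(¾)*√I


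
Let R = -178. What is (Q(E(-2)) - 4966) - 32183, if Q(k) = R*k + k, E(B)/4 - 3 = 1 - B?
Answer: -41397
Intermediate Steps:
E(B) = 16 - 4*B (E(B) = 12 + 4*(1 - B) = 12 + (4 - 4*B) = 16 - 4*B)
Q(k) = -177*k (Q(k) = -178*k + k = -177*k)
(Q(E(-2)) - 4966) - 32183 = (-177*(16 - 4*(-2)) - 4966) - 32183 = (-177*(16 + 8) - 4966) - 32183 = (-177*24 - 4966) - 32183 = (-4248 - 4966) - 32183 = -9214 - 32183 = -41397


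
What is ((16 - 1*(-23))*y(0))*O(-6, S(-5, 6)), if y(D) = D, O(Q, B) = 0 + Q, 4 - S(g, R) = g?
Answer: 0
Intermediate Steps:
S(g, R) = 4 - g
O(Q, B) = Q
((16 - 1*(-23))*y(0))*O(-6, S(-5, 6)) = ((16 - 1*(-23))*0)*(-6) = ((16 + 23)*0)*(-6) = (39*0)*(-6) = 0*(-6) = 0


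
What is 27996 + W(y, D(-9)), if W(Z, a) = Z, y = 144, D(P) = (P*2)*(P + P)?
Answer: 28140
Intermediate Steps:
D(P) = 4*P**2 (D(P) = (2*P)*(2*P) = 4*P**2)
27996 + W(y, D(-9)) = 27996 + 144 = 28140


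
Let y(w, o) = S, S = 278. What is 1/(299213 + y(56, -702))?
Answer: 1/299491 ≈ 3.3390e-6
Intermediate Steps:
y(w, o) = 278
1/(299213 + y(56, -702)) = 1/(299213 + 278) = 1/299491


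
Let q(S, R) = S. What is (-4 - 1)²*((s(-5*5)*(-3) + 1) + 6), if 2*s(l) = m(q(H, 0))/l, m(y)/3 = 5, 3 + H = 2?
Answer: 395/2 ≈ 197.50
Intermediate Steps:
H = -1 (H = -3 + 2 = -1)
m(y) = 15 (m(y) = 3*5 = 15)
s(l) = 15/(2*l) (s(l) = (15/l)/2 = 15/(2*l))
(-4 - 1)²*((s(-5*5)*(-3) + 1) + 6) = (-4 - 1)²*(((15/(2*((-5*5))))*(-3) + 1) + 6) = (-5)²*((((15/2)/(-25))*(-3) + 1) + 6) = 25*((((15/2)*(-1/25))*(-3) + 1) + 6) = 25*((-3/10*(-3) + 1) + 6) = 25*((9/10 + 1) + 6) = 25*(19/10 + 6) = 25*(79/10) = 395/2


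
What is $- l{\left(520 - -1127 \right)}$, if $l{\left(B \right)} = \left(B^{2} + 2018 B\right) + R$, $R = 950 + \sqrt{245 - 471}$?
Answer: $-6037205 - i \sqrt{226} \approx -6.0372 \cdot 10^{6} - 15.033 i$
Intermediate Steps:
$R = 950 + i \sqrt{226}$ ($R = 950 + \sqrt{-226} = 950 + i \sqrt{226} \approx 950.0 + 15.033 i$)
$l{\left(B \right)} = 950 + B^{2} + 2018 B + i \sqrt{226}$ ($l{\left(B \right)} = \left(B^{2} + 2018 B\right) + \left(950 + i \sqrt{226}\right) = 950 + B^{2} + 2018 B + i \sqrt{226}$)
$- l{\left(520 - -1127 \right)} = - (950 + \left(520 - -1127\right)^{2} + 2018 \left(520 - -1127\right) + i \sqrt{226}) = - (950 + \left(520 + 1127\right)^{2} + 2018 \left(520 + 1127\right) + i \sqrt{226}) = - (950 + 1647^{2} + 2018 \cdot 1647 + i \sqrt{226}) = - (950 + 2712609 + 3323646 + i \sqrt{226}) = - (6037205 + i \sqrt{226}) = -6037205 - i \sqrt{226}$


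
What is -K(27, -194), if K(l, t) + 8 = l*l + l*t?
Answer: 4517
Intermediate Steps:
K(l, t) = -8 + l**2 + l*t (K(l, t) = -8 + (l*l + l*t) = -8 + (l**2 + l*t) = -8 + l**2 + l*t)
-K(27, -194) = -(-8 + 27**2 + 27*(-194)) = -(-8 + 729 - 5238) = -1*(-4517) = 4517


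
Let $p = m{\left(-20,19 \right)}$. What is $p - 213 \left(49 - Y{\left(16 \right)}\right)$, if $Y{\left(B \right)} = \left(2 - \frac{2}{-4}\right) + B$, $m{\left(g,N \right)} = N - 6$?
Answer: $- \frac{12967}{2} \approx -6483.5$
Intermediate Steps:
$m{\left(g,N \right)} = -6 + N$ ($m{\left(g,N \right)} = N - 6 = -6 + N$)
$p = 13$ ($p = -6 + 19 = 13$)
$Y{\left(B \right)} = \frac{5}{2} + B$ ($Y{\left(B \right)} = \left(2 - - \frac{1}{2}\right) + B = \left(2 + \frac{1}{2}\right) + B = \frac{5}{2} + B$)
$p - 213 \left(49 - Y{\left(16 \right)}\right) = 13 - 213 \left(49 - \left(\frac{5}{2} + 16\right)\right) = 13 - 213 \left(49 - \frac{37}{2}\right) = 13 - \frac{12993}{2} = - \frac{12967}{2}$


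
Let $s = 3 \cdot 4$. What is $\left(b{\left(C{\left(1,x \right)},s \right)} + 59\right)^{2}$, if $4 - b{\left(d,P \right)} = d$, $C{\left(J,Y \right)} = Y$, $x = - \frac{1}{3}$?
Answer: $\frac{36100}{9} \approx 4011.1$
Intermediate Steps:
$s = 12$
$x = - \frac{1}{3}$ ($x = \left(-1\right) \frac{1}{3} = - \frac{1}{3} \approx -0.33333$)
$b{\left(d,P \right)} = 4 - d$
$\left(b{\left(C{\left(1,x \right)},s \right)} + 59\right)^{2} = \left(\left(4 - - \frac{1}{3}\right) + 59\right)^{2} = \left(\left(4 + \frac{1}{3}\right) + 59\right)^{2} = \left(\frac{13}{3} + 59\right)^{2} = \left(\frac{190}{3}\right)^{2} = \frac{36100}{9}$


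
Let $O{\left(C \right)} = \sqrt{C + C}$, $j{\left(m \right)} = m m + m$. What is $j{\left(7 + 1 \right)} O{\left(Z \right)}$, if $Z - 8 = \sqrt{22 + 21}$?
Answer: $72 \sqrt{16 + 2 \sqrt{43}} \approx 388.5$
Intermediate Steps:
$Z = 8 + \sqrt{43}$ ($Z = 8 + \sqrt{22 + 21} = 8 + \sqrt{43} \approx 14.557$)
$j{\left(m \right)} = m + m^{2}$ ($j{\left(m \right)} = m^{2} + m = m + m^{2}$)
$O{\left(C \right)} = \sqrt{2} \sqrt{C}$ ($O{\left(C \right)} = \sqrt{2 C} = \sqrt{2} \sqrt{C}$)
$j{\left(7 + 1 \right)} O{\left(Z \right)} = \left(7 + 1\right) \left(1 + \left(7 + 1\right)\right) \sqrt{2} \sqrt{8 + \sqrt{43}} = 8 \left(1 + 8\right) \sqrt{2} \sqrt{8 + \sqrt{43}} = 8 \cdot 9 \sqrt{2} \sqrt{8 + \sqrt{43}} = 72 \sqrt{2} \sqrt{8 + \sqrt{43}}$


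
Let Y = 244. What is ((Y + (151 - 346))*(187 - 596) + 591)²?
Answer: 378302500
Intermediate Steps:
((Y + (151 - 346))*(187 - 596) + 591)² = ((244 + (151 - 346))*(187 - 596) + 591)² = ((244 - 195)*(-409) + 591)² = (49*(-409) + 591)² = (-20041 + 591)² = (-19450)² = 378302500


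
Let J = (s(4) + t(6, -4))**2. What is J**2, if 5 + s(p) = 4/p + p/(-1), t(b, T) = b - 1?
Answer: 81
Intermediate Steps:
t(b, T) = -1 + b
s(p) = -5 - p + 4/p (s(p) = -5 + (4/p + p/(-1)) = -5 + (4/p + p*(-1)) = -5 + (4/p - p) = -5 + (-p + 4/p) = -5 - p + 4/p)
J = 9 (J = ((-5 - 1*4 + 4/4) + (-1 + 6))**2 = ((-5 - 4 + 4*(1/4)) + 5)**2 = ((-5 - 4 + 1) + 5)**2 = (-8 + 5)**2 = (-3)**2 = 9)
J**2 = 9**2 = 81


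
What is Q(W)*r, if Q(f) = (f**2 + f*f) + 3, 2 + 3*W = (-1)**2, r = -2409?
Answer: -23287/3 ≈ -7762.3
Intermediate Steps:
W = -1/3 (W = -2/3 + (1/3)*(-1)**2 = -2/3 + (1/3)*1 = -2/3 + 1/3 = -1/3 ≈ -0.33333)
Q(f) = 3 + 2*f**2 (Q(f) = (f**2 + f**2) + 3 = 2*f**2 + 3 = 3 + 2*f**2)
Q(W)*r = (3 + 2*(-1/3)**2)*(-2409) = (3 + 2*(1/9))*(-2409) = (3 + 2/9)*(-2409) = (29/9)*(-2409) = -23287/3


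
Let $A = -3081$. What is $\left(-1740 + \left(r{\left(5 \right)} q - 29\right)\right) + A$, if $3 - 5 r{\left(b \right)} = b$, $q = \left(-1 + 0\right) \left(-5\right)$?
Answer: $-4852$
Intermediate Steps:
$q = 5$ ($q = \left(-1\right) \left(-5\right) = 5$)
$r{\left(b \right)} = \frac{3}{5} - \frac{b}{5}$
$\left(-1740 + \left(r{\left(5 \right)} q - 29\right)\right) + A = \left(-1740 - \left(29 - \left(\frac{3}{5} - 1\right) 5\right)\right) - 3081 = \left(-1740 - 31\right) - 3081 = -1771 - 3081 = -4852$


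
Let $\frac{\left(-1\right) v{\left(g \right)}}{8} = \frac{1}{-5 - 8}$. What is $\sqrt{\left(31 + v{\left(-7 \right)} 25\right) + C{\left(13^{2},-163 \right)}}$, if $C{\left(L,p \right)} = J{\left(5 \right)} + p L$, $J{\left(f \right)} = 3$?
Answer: $\frac{i \sqrt{4647097}}{13} \approx 165.82 i$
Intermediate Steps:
$v{\left(g \right)} = \frac{8}{13}$ ($v{\left(g \right)} = - \frac{8}{-5 - 8} = - \frac{8}{-13} = \left(-8\right) \left(- \frac{1}{13}\right) = \frac{8}{13}$)
$C{\left(L,p \right)} = 3 + L p$ ($C{\left(L,p \right)} = 3 + p L = 3 + L p$)
$\sqrt{\left(31 + v{\left(-7 \right)} 25\right) + C{\left(13^{2},-163 \right)}} = \sqrt{\left(31 + \frac{8}{13} \cdot 25\right) + \left(3 + 13^{2} \left(-163\right)\right)} = \sqrt{\left(31 + \frac{200}{13}\right) + \left(3 + 169 \left(-163\right)\right)} = \sqrt{\frac{603}{13} + \left(3 - 27547\right)} = \sqrt{\frac{603}{13} - 27544} = \sqrt{- \frac{357469}{13}} = \frac{i \sqrt{4647097}}{13}$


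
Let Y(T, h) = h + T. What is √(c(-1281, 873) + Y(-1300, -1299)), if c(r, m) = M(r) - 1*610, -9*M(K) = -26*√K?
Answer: √(-28881 + 26*I*√1281)/3 ≈ 0.9125 + 56.655*I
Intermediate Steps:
Y(T, h) = T + h
M(K) = 26*√K/9 (M(K) = -(-26)*√K/9 = 26*√K/9)
c(r, m) = -610 + 26*√r/9 (c(r, m) = 26*√r/9 - 1*610 = 26*√r/9 - 610 = -610 + 26*√r/9)
√(c(-1281, 873) + Y(-1300, -1299)) = √((-610 + 26*√(-1281)/9) + (-1300 - 1299)) = √((-610 + 26*(I*√1281)/9) - 2599) = √((-610 + 26*I*√1281/9) - 2599) = √(-3209 + 26*I*√1281/9)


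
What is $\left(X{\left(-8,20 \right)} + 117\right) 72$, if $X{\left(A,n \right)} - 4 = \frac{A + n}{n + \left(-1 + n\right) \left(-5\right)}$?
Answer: $\frac{217512}{25} \approx 8700.5$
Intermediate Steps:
$X{\left(A,n \right)} = 4 + \frac{A + n}{5 - 4 n}$ ($X{\left(A,n \right)} = 4 + \frac{A + n}{n + \left(-1 + n\right) \left(-5\right)} = 4 + \frac{A + n}{n - \left(-5 + 5 n\right)} = 4 + \frac{A + n}{5 - 4 n}$)
$\left(X{\left(-8,20 \right)} + 117\right) 72 = \left(\frac{-20 - -8 + 15 \cdot 20}{-5 + 4 \cdot 20} + 117\right) 72 = \left(\frac{-20 + 8 + 300}{-5 + 80} + 117\right) 72 = \left(\frac{1}{75} \cdot 288 + 117\right) 72 = \left(\frac{96}{25} + 117\right) 72 = \frac{3021}{25} \cdot 72 = \frac{217512}{25}$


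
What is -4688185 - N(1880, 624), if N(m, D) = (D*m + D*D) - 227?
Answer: -6250454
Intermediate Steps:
N(m, D) = -227 + D² + D*m (N(m, D) = (D*m + D²) - 227 = (D² + D*m) - 227 = -227 + D² + D*m)
-4688185 - N(1880, 624) = -4688185 - (-227 + 624² + 624*1880) = -4688185 - (-227 + 389376 + 1173120) = -4688185 - 1*1562269 = -4688185 - 1562269 = -6250454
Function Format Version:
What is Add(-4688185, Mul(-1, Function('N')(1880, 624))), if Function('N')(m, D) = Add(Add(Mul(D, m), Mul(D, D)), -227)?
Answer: -6250454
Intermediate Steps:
Function('N')(m, D) = Add(-227, Pow(D, 2), Mul(D, m)) (Function('N')(m, D) = Add(Add(Mul(D, m), Pow(D, 2)), -227) = Add(Add(Pow(D, 2), Mul(D, m)), -227) = Add(-227, Pow(D, 2), Mul(D, m)))
Add(-4688185, Mul(-1, Function('N')(1880, 624))) = Add(-4688185, Mul(-1, Add(-227, Pow(624, 2), Mul(624, 1880)))) = Add(-4688185, Mul(-1, Add(-227, 389376, 1173120))) = Add(-4688185, Mul(-1, 1562269)) = Add(-4688185, -1562269) = -6250454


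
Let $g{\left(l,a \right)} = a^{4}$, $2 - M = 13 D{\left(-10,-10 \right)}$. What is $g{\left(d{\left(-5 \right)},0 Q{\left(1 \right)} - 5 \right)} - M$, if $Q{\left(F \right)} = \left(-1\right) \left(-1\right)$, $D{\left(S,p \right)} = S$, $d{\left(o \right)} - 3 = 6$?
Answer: $493$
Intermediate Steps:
$d{\left(o \right)} = 9$ ($d{\left(o \right)} = 3 + 6 = 9$)
$Q{\left(F \right)} = 1$
$M = 132$ ($M = 2 - 13 \left(-10\right) = 2 - -130 = 2 + 130 = 132$)
$g{\left(d{\left(-5 \right)},0 Q{\left(1 \right)} - 5 \right)} - M = \left(0 \cdot 1 - 5\right)^{4} - 132 = \left(0 - 5\right)^{4} - 132 = \left(-5\right)^{4} - 132 = 625 - 132 = 493$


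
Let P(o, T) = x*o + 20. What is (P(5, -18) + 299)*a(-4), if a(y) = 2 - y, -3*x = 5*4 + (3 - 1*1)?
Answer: 1694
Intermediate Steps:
x = -22/3 (x = -(5*4 + (3 - 1*1))/3 = -(20 + (3 - 1))/3 = -(20 + 2)/3 = -⅓*22 = -22/3 ≈ -7.3333)
P(o, T) = 20 - 22*o/3 (P(o, T) = -22*o/3 + 20 = 20 - 22*o/3)
(P(5, -18) + 299)*a(-4) = ((20 - 22/3*5) + 299)*(2 - 1*(-4)) = ((20 - 110/3) + 299)*(2 + 4) = (-50/3 + 299)*6 = (847/3)*6 = 1694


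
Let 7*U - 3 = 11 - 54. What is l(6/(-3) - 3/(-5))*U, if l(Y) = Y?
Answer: 8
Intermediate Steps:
U = -40/7 (U = 3/7 + (11 - 54)/7 = 3/7 + (1/7)*(-43) = 3/7 - 43/7 = -40/7 ≈ -5.7143)
l(6/(-3) - 3/(-5))*U = (6/(-3) - 3/(-5))*(-40/7) = (6*(-1/3) - 3*(-1/5))*(-40/7) = (-2 + 3/5)*(-40/7) = -7/5*(-40/7) = 8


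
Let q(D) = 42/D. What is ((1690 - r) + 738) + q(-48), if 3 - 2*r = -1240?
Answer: 14445/8 ≈ 1805.6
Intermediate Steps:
r = 1243/2 (r = 3/2 - 1/2*(-1240) = 3/2 + 620 = 1243/2 ≈ 621.50)
((1690 - r) + 738) + q(-48) = ((1690 - 1*1243/2) + 738) + 42/(-48) = ((1690 - 1243/2) + 738) + 42*(-1/48) = (2137/2 + 738) - 7/8 = 3613/2 - 7/8 = 14445/8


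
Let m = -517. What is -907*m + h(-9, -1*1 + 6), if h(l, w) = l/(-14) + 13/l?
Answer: 59083693/126 ≈ 4.6892e+5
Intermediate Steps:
h(l, w) = 13/l - l/14 (h(l, w) = l*(-1/14) + 13/l = -l/14 + 13/l = 13/l - l/14)
-907*m + h(-9, -1*1 + 6) = -907*(-517) + (13/(-9) - 1/14*(-9)) = 468919 + (13*(-⅑) + 9/14) = 468919 + (-13/9 + 9/14) = 468919 - 101/126 = 59083693/126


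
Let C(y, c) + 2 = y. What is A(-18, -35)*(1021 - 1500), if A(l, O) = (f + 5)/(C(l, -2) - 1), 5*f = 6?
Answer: 14849/105 ≈ 141.42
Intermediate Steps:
C(y, c) = -2 + y
f = 6/5 (f = (⅕)*6 = 6/5 ≈ 1.2000)
A(l, O) = 31/(5*(-3 + l)) (A(l, O) = (6/5 + 5)/((-2 + l) - 1) = 31/(5*(-3 + l)))
A(-18, -35)*(1021 - 1500) = (31/(5*(-3 - 18)))*(1021 - 1500) = ((31/5)/(-21))*(-479) = ((31/5)*(-1/21))*(-479) = -31/105*(-479) = 14849/105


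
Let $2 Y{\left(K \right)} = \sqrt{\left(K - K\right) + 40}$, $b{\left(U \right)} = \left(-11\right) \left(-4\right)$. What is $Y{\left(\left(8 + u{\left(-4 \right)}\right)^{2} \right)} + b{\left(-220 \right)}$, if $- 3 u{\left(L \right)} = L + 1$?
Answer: $44 + \sqrt{10} \approx 47.162$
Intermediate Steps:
$b{\left(U \right)} = 44$
$u{\left(L \right)} = - \frac{1}{3} - \frac{L}{3}$ ($u{\left(L \right)} = - \frac{L + 1}{3} = - \frac{1 + L}{3} = - \frac{1}{3} - \frac{L}{3}$)
$Y{\left(K \right)} = \sqrt{10}$ ($Y{\left(K \right)} = \frac{\sqrt{\left(K - K\right) + 40}}{2} = \frac{\sqrt{0 + 40}}{2} = \frac{\sqrt{40}}{2} = \frac{2 \sqrt{10}}{2} = \sqrt{10}$)
$Y{\left(\left(8 + u{\left(-4 \right)}\right)^{2} \right)} + b{\left(-220 \right)} = \sqrt{10} + 44 = 44 + \sqrt{10}$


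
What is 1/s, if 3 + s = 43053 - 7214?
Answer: 1/35836 ≈ 2.7905e-5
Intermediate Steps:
s = 35836 (s = -3 + (43053 - 7214) = -3 + 35839 = 35836)
1/s = 1/35836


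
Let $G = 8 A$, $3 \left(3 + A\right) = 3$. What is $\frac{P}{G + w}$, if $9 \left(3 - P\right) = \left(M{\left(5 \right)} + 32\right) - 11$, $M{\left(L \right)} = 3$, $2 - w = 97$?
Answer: $- \frac{1}{333} \approx -0.003003$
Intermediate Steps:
$A = -2$ ($A = -3 + \frac{1}{3} \cdot 3 = -3 + 1 = -2$)
$w = -95$ ($w = 2 - 97 = -95$)
$G = -16$ ($G = 8 \left(-2\right) = -16$)
$P = \frac{1}{3}$ ($P = 3 - \frac{\left(3 + 32\right) - 11}{9} = 3 - \frac{35 - 11}{9} = 3 - \frac{8}{3} = \frac{1}{3} \approx 0.33333$)
$\frac{P}{G + w} = \frac{1}{-16 - 95} \cdot \frac{1}{3} = \frac{1}{-111} \cdot \frac{1}{3} = \left(- \frac{1}{111}\right) \frac{1}{3} = - \frac{1}{333}$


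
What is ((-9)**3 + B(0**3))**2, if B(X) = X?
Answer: 531441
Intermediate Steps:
((-9)**3 + B(0**3))**2 = ((-9)**3 + 0**3)**2 = (-729 + 0)**2 = (-729)**2 = 531441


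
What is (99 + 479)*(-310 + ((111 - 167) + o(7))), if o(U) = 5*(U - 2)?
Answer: -197098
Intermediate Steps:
o(U) = -10 + 5*U (o(U) = 5*(-2 + U) = -10 + 5*U)
(99 + 479)*(-310 + ((111 - 167) + o(7))) = (99 + 479)*(-310 + ((111 - 167) + (-10 + 5*7))) = 578*(-310 + (-56 + (-10 + 35))) = 578*(-310 + (-56 + 25)) = 578*(-310 - 31) = 578*(-341) = -197098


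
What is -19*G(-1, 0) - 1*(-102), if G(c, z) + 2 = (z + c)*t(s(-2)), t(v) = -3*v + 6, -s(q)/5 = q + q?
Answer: -886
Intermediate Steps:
s(q) = -10*q (s(q) = -5*(q + q) = -10*q)
t(v) = 6 - 3*v
G(c, z) = -2 - 54*c - 54*z (G(c, z) = -2 + (z + c)*(6 - (-30)*(-2)) = -2 + (c + z)*(6 - 3*20) = -2 + (c + z)*(6 - 60) = -2 + (c + z)*(-54) = -2 + (-54*c - 54*z) = -2 - 54*c - 54*z)
-19*G(-1, 0) - 1*(-102) = -19*(-2 - 54*(-1) - 54*0) - 1*(-102) = -19*(-2 + 54 + 0) + 102 = -19*52 + 102 = -988 + 102 = -886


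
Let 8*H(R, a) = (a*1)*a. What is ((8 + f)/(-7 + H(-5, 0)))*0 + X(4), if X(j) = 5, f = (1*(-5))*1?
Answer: 5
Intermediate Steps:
f = -5 (f = -5*1 = -5)
H(R, a) = a²/8 (H(R, a) = ((a*1)*a)/8 = (a*a)/8 = a²/8)
((8 + f)/(-7 + H(-5, 0)))*0 + X(4) = ((8 - 5)/(-7 + (⅛)*0²))*0 + 5 = (3/(-7 + (⅛)*0))*0 + 5 = (3/(-7 + 0))*0 + 5 = (3/(-7))*0 + 5 = (3*(-⅐))*0 + 5 = -3/7*0 + 5 = 0 + 5 = 5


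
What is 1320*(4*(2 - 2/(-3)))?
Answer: 14080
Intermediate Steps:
1320*(4*(2 - 2/(-3))) = 1320*(4*(2 - 2*(-⅓))) = 1320*(4*(2 + ⅔)) = 1320*(4*(8/3)) = 1320*(32/3) = 14080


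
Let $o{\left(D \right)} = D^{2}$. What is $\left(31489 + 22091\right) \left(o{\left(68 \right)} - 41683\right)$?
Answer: $-1985621220$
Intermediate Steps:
$\left(31489 + 22091\right) \left(o{\left(68 \right)} - 41683\right) = \left(31489 + 22091\right) \left(68^{2} - 41683\right) = 53580 \left(4624 - 41683\right) = 53580 \left(-37059\right) = -1985621220$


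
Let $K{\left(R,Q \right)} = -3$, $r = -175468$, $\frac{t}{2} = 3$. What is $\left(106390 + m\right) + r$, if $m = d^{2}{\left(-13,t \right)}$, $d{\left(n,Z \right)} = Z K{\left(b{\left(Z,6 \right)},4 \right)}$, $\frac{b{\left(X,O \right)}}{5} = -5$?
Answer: $-68754$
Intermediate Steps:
$t = 6$ ($t = 2 \cdot 3 = 6$)
$b{\left(X,O \right)} = -25$ ($b{\left(X,O \right)} = 5 \left(-5\right) = -25$)
$d{\left(n,Z \right)} = - 3 Z$ ($d{\left(n,Z \right)} = Z \left(-3\right) = - 3 Z$)
$m = 324$ ($m = \left(\left(-3\right) 6\right)^{2} = \left(-18\right)^{2} = 324$)
$\left(106390 + m\right) + r = \left(106390 + 324\right) - 175468 = 106714 - 175468 = -68754$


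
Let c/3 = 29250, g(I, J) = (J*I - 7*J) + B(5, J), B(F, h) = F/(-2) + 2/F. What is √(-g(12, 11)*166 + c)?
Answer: √1974215/5 ≈ 281.01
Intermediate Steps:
B(F, h) = 2/F - F/2 (B(F, h) = F*(-½) + 2/F = -F/2 + 2/F = 2/F - F/2)
g(I, J) = -21/10 - 7*J + I*J (g(I, J) = (J*I - 7*J) + (2/5 - ½*5) = (I*J - 7*J) + (2*(⅕) - 5/2) = (-7*J + I*J) + (⅖ - 5/2) = (-7*J + I*J) - 21/10 = -21/10 - 7*J + I*J)
c = 87750 (c = 3*29250 = 87750)
√(-g(12, 11)*166 + c) = √(-(-21/10 - 7*11 + 12*11)*166 + 87750) = √(-(-21/10 - 77 + 132)*166 + 87750) = √(-529*166/10 + 87750) = √(-1*43907/5 + 87750) = √(-43907/5 + 87750) = √(394843/5) = √1974215/5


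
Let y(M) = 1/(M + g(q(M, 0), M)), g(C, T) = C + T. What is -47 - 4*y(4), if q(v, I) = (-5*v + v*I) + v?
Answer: -93/2 ≈ -46.500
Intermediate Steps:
q(v, I) = -4*v + I*v (q(v, I) = (-5*v + I*v) + v = -4*v + I*v)
y(M) = -1/(2*M) (y(M) = 1/(M + (M*(-4 + 0) + M)) = 1/(M + (M*(-4) + M)) = 1/(M + (-4*M + M)) = 1/(M - 3*M) = 1/(-2*M) = -1/(2*M))
-47 - 4*y(4) = -47 - (-2)/4 = -47 - 4*(-⅛) = -47 + ½ = -93/2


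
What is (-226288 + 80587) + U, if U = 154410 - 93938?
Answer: -85229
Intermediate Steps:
U = 60472
(-226288 + 80587) + U = (-226288 + 80587) + 60472 = -145701 + 60472 = -85229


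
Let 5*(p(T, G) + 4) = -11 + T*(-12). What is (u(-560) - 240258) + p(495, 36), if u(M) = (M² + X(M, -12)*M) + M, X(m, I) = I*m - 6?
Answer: -18441261/5 ≈ -3.6883e+6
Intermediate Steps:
p(T, G) = -31/5 - 12*T/5 (p(T, G) = -4 + (-11 + T*(-12))/5 = -4 + (-11 - 12*T)/5 = -4 + (-11/5 - 12*T/5) = -31/5 - 12*T/5)
X(m, I) = -6 + I*m
u(M) = M + M² + M*(-6 - 12*M) (u(M) = (M² + (-6 - 12*M)*M) + M = (M² + M*(-6 - 12*M)) + M = M + M² + M*(-6 - 12*M))
(u(-560) - 240258) + p(495, 36) = (-560*(-5 - 11*(-560)) - 240258) + (-31/5 - 12/5*495) = (-560*(-5 + 6160) - 240258) + (-31/5 - 1188) = (-560*6155 - 240258) - 5971/5 = (-3446800 - 240258) - 5971/5 = -3687058 - 5971/5 = -18441261/5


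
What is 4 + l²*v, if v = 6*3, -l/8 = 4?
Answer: 18436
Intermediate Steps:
l = -32 (l = -8*4 = -32)
v = 18
4 + l²*v = 4 + (-32)²*18 = 4 + 1024*18 = 4 + 18432 = 18436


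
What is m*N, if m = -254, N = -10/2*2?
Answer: 2540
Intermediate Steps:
N = -10 (N = -10/2*2 = -2*5/2*2 = -5*2 = -10)
m*N = -254*(-10) = 2540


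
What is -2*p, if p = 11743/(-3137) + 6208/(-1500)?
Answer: 18544498/1176375 ≈ 15.764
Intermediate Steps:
p = -9272249/1176375 (p = 11743*(-1/3137) + 6208*(-1/1500) = -11743/3137 - 1552/375 = -9272249/1176375 ≈ -7.8820)
-2*p = -2*(-9272249/1176375) = 18544498/1176375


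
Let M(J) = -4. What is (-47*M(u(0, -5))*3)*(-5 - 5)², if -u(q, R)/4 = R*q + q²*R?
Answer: 56400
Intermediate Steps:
u(q, R) = -4*R*q - 4*R*q² (u(q, R) = -4*(R*q + q²*R) = -4*(R*q + R*q²) = -4*R*q - 4*R*q²)
(-47*M(u(0, -5))*3)*(-5 - 5)² = (-(-188)*3)*(-5 - 5)² = -47*(-12)*(-10)² = 564*100 = 56400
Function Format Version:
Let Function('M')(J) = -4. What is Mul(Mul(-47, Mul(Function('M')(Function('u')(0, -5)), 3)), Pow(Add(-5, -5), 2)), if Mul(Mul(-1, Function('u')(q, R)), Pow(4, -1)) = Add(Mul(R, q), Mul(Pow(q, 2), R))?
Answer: 56400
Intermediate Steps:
Function('u')(q, R) = Add(Mul(-4, R, q), Mul(-4, R, Pow(q, 2))) (Function('u')(q, R) = Mul(-4, Add(Mul(R, q), Mul(Pow(q, 2), R))) = Mul(-4, Add(Mul(R, q), Mul(R, Pow(q, 2)))) = Add(Mul(-4, R, q), Mul(-4, R, Pow(q, 2))))
Mul(Mul(-47, Mul(Function('M')(Function('u')(0, -5)), 3)), Pow(Add(-5, -5), 2)) = Mul(Mul(-47, Mul(-4, 3)), Pow(Add(-5, -5), 2)) = Mul(Mul(-47, -12), Pow(-10, 2)) = Mul(564, 100) = 56400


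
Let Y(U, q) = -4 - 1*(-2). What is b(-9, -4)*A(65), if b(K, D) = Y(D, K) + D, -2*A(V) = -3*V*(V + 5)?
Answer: -40950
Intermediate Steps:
Y(U, q) = -2 (Y(U, q) = -4 + 2 = -2)
A(V) = 3*V*(5 + V)/2 (A(V) = -(-3)*V*(V + 5)/2 = -(-3)*V*(5 + V)/2 = 3*V*(5 + V)/2)
b(K, D) = -2 + D
b(-9, -4)*A(65) = (-2 - 4)*((3/2)*65*(5 + 65)) = -9*65*70 = -6*6825 = -40950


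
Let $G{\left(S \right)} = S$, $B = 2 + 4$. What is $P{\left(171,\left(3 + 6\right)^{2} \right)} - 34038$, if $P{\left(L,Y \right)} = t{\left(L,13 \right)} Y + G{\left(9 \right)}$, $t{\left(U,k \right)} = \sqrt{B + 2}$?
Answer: $-34029 + 162 \sqrt{2} \approx -33800.0$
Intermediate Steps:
$B = 6$
$t{\left(U,k \right)} = 2 \sqrt{2}$ ($t{\left(U,k \right)} = \sqrt{6 + 2} = \sqrt{8} = 2 \sqrt{2}$)
$P{\left(L,Y \right)} = 9 + 2 Y \sqrt{2}$ ($P{\left(L,Y \right)} = 2 \sqrt{2} Y + 9 = 2 Y \sqrt{2} + 9 = 9 + 2 Y \sqrt{2}$)
$P{\left(171,\left(3 + 6\right)^{2} \right)} - 34038 = \left(9 + 2 \left(3 + 6\right)^{2} \sqrt{2}\right) - 34038 = \left(9 + 2 \cdot 9^{2} \sqrt{2}\right) - 34038 = \left(9 + 2 \cdot 81 \sqrt{2}\right) - 34038 = \left(9 + 162 \sqrt{2}\right) - 34038 = -34029 + 162 \sqrt{2}$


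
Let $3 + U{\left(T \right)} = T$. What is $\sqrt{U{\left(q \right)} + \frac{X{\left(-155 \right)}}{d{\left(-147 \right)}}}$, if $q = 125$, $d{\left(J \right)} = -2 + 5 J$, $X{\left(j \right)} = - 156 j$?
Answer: $\frac{\sqrt{48445958}}{737} \approx 9.4441$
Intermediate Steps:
$U{\left(T \right)} = -3 + T$
$\sqrt{U{\left(q \right)} + \frac{X{\left(-155 \right)}}{d{\left(-147 \right)}}} = \sqrt{\left(-3 + 125\right) + \frac{\left(-156\right) \left(-155\right)}{-2 + 5 \left(-147\right)}} = \sqrt{122 + \frac{24180}{-2 - 735}} = \sqrt{122 + \frac{24180}{-737}} = \sqrt{122 + 24180 \left(- \frac{1}{737}\right)} = \sqrt{122 - \frac{24180}{737}} = \sqrt{\frac{65734}{737}} = \frac{\sqrt{48445958}}{737}$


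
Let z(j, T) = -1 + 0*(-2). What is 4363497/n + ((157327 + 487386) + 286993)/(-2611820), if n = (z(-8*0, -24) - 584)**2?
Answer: 41028946847/3310481850 ≈ 12.394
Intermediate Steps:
z(j, T) = -1 (z(j, T) = -1 + 0 = -1)
n = 342225 (n = (-1 - 584)**2 = (-585)**2 = 342225)
4363497/n + ((157327 + 487386) + 286993)/(-2611820) = 4363497/342225 + ((157327 + 487386) + 286993)/(-2611820) = 4363497*(1/342225) + (644713 + 286993)*(-1/2611820) = 161611/12675 + 931706*(-1/2611820) = 161611/12675 - 465853/1305910 = 41028946847/3310481850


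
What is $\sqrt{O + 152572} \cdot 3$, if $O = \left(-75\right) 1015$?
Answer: $3 \sqrt{76447} \approx 829.47$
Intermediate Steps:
$O = -76125$
$\sqrt{O + 152572} \cdot 3 = \sqrt{-76125 + 152572} \cdot 3 = \sqrt{76447} \cdot 3 = 3 \sqrt{76447}$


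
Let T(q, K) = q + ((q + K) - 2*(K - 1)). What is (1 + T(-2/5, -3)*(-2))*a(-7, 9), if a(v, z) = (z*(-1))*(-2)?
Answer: -666/5 ≈ -133.20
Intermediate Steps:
T(q, K) = 2 - K + 2*q (T(q, K) = q + ((K + q) - 2*(-1 + K)) = q + ((K + q) + (2 - 2*K)) = q + (2 + q - K) = 2 - K + 2*q)
a(v, z) = 2*z (a(v, z) = -z*(-2) = 2*z)
(1 + T(-2/5, -3)*(-2))*a(-7, 9) = (1 + (2 - 1*(-3) + 2*(-2/5))*(-2))*(2*9) = (1 + (2 + 3 + 2*(-2*1/5))*(-2))*18 = (1 + (2 + 3 + 2*(-2/5))*(-2))*18 = (1 + (2 + 3 - 4/5)*(-2))*18 = (1 + (21/5)*(-2))*18 = (1 - 42/5)*18 = -37/5*18 = -666/5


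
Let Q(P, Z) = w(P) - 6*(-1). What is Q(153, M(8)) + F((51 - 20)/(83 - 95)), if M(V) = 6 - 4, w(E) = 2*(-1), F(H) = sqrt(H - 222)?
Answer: 4 + 7*I*sqrt(165)/6 ≈ 4.0 + 14.986*I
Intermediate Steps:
F(H) = sqrt(-222 + H)
w(E) = -2
M(V) = 2
Q(P, Z) = 4 (Q(P, Z) = -2 - 6*(-1) = -2 + 6 = 4)
Q(153, M(8)) + F((51 - 20)/(83 - 95)) = 4 + sqrt(-222 + (51 - 20)/(83 - 95)) = 4 + sqrt(-222 + 31/(-12)) = 4 + sqrt(-222 + 31*(-1/12)) = 4 + sqrt(-222 - 31/12) = 4 + sqrt(-2695/12) = 4 + 7*I*sqrt(165)/6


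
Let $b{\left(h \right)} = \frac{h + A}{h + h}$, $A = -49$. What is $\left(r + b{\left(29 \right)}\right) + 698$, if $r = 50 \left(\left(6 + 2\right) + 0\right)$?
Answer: $\frac{31832}{29} \approx 1097.7$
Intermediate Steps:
$r = 400$ ($r = 50 \left(8 + 0\right) = 50 \cdot 8 = 400$)
$b{\left(h \right)} = \frac{-49 + h}{2 h}$ ($b{\left(h \right)} = \frac{h - 49}{h + h} = \frac{-49 + h}{2 h}$)
$\left(r + b{\left(29 \right)}\right) + 698 = \left(400 + \frac{-49 + 29}{2 \cdot 29}\right) + 698 = \left(400 + \frac{1}{2} \cdot \frac{1}{29} \left(-20\right)\right) + 698 = \left(400 - \frac{10}{29}\right) + 698 = \frac{11590}{29} + 698 = \frac{31832}{29}$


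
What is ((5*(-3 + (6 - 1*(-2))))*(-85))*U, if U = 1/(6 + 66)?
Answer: -2125/72 ≈ -29.514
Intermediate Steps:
U = 1/72 ≈ 0.013889
((5*(-3 + (6 - 1*(-2))))*(-85))*U = ((5*(-3 + (6 - 1*(-2))))*(-85))*(1/72) = ((5*(-3 + (6 + 2)))*(-85))*(1/72) = ((5*(-3 + 8))*(-85))*(1/72) = ((5*5)*(-85))*(1/72) = (25*(-85))*(1/72) = -2125*1/72 = -2125/72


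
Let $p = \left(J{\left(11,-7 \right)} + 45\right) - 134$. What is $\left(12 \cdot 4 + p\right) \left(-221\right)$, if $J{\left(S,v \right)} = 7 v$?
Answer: $19890$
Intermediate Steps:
$p = -138$ ($p = \left(7 \left(-7\right) + 45\right) - 134 = \left(-49 + 45\right) - 134 = -4 - 134 = -138$)
$\left(12 \cdot 4 + p\right) \left(-221\right) = \left(12 \cdot 4 - 138\right) \left(-221\right) = \left(48 - 138\right) \left(-221\right) = \left(-90\right) \left(-221\right) = 19890$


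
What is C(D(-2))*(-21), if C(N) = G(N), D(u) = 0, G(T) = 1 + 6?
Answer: -147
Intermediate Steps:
G(T) = 7
C(N) = 7
C(D(-2))*(-21) = 7*(-21) = -147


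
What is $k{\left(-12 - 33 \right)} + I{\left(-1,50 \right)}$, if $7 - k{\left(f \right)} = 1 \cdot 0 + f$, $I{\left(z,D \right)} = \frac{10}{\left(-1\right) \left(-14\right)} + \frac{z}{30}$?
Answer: $\frac{11063}{210} \approx 52.681$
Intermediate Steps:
$I{\left(z,D \right)} = \frac{5}{7} + \frac{z}{30}$ ($I{\left(z,D \right)} = \frac{10}{14} + z \frac{1}{30} = 10 \cdot \frac{1}{14} + \frac{z}{30} = \frac{5}{7} + \frac{z}{30}$)
$k{\left(f \right)} = 7 - f$ ($k{\left(f \right)} = 7 - \left(1 \cdot 0 + f\right) = 7 - \left(0 + f\right) = 7 - f$)
$k{\left(-12 - 33 \right)} + I{\left(-1,50 \right)} = \left(7 - \left(-12 - 33\right)\right) + \left(\frac{5}{7} + \frac{1}{30} \left(-1\right)\right) = \left(7 - -45\right) + \left(\frac{5}{7} - \frac{1}{30}\right) = \left(7 + 45\right) + \frac{143}{210} = 52 + \frac{143}{210} = \frac{11063}{210}$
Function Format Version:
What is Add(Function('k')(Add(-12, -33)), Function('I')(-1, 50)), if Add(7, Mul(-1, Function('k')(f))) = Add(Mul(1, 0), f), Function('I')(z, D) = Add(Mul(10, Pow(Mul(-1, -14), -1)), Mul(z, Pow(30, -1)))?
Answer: Rational(11063, 210) ≈ 52.681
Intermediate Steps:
Function('I')(z, D) = Add(Rational(5, 7), Mul(Rational(1, 30), z)) (Function('I')(z, D) = Add(Mul(10, Pow(14, -1)), Mul(z, Rational(1, 30))) = Add(Mul(10, Rational(1, 14)), Mul(Rational(1, 30), z)) = Add(Rational(5, 7), Mul(Rational(1, 30), z)))
Function('k')(f) = Add(7, Mul(-1, f)) (Function('k')(f) = Add(7, Mul(-1, Add(Mul(1, 0), f))) = Add(7, Mul(-1, Add(0, f))) = Add(7, Mul(-1, f)))
Add(Function('k')(Add(-12, -33)), Function('I')(-1, 50)) = Add(Add(7, Mul(-1, Add(-12, -33))), Add(Rational(5, 7), Mul(Rational(1, 30), -1))) = Add(Add(7, Mul(-1, -45)), Add(Rational(5, 7), Rational(-1, 30))) = Add(Add(7, 45), Rational(143, 210)) = Add(52, Rational(143, 210)) = Rational(11063, 210)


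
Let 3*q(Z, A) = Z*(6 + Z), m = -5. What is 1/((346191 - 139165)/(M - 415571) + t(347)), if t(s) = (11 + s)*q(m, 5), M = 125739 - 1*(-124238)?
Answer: -82797/49505723 ≈ -0.0016725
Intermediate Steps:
M = 249977 (M = 125739 + 124238 = 249977)
q(Z, A) = Z*(6 + Z)/3 (q(Z, A) = (Z*(6 + Z))/3 = Z*(6 + Z)/3)
t(s) = -55/3 - 5*s/3 (t(s) = (11 + s)*((⅓)*(-5)*(6 - 5)) = (11 + s)*((⅓)*(-5)*1) = (11 + s)*(-5/3) = -55/3 - 5*s/3)
1/((346191 - 139165)/(M - 415571) + t(347)) = 1/((346191 - 139165)/(249977 - 415571) + (-55/3 - 5/3*347)) = 1/(207026/(-165594) + (-55/3 - 1735/3)) = 1/(207026*(-1/165594) - 1790/3) = 1/(-103513/82797 - 1790/3) = 1/(-49505723/82797) = -82797/49505723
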